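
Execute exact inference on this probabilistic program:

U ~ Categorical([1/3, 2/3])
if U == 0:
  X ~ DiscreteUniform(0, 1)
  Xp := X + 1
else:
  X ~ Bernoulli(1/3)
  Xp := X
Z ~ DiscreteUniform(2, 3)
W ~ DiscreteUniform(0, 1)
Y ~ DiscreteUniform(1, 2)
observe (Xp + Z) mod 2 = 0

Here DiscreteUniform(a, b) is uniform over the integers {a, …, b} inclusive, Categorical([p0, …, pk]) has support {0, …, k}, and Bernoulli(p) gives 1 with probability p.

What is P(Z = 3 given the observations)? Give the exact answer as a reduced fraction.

P(Z = 3 | obs) = 7/18

Enumerate traces; 16 have nonzero weight after conditioning:
  (U=0, X=0, Z=3, W=0, Y=1) weight 1/48
  (U=0, X=0, Z=3, W=0, Y=2) weight 1/48
  (U=0, X=0, Z=3, W=1, Y=1) weight 1/48
  (U=0, X=0, Z=3, W=1, Y=2) weight 1/48
  (U=0, X=1, Z=2, W=0, Y=1) weight 1/48
  (U=0, X=1, Z=2, W=0, Y=2) weight 1/48
  (U=0, X=1, Z=2, W=1, Y=1) weight 1/48
  (U=0, X=1, Z=2, W=1, Y=2) weight 1/48
  … 8 more
Group by Z:
  weight(Z=2) = 11/36
  weight(Z=3) = 7/36
Total weight = 11/36 + 7/36 = 1/2
P(Z=2 | obs) = 11/36 / 1/2 = 11/18
P(Z=3 | obs) = 7/36 / 1/2 = 7/18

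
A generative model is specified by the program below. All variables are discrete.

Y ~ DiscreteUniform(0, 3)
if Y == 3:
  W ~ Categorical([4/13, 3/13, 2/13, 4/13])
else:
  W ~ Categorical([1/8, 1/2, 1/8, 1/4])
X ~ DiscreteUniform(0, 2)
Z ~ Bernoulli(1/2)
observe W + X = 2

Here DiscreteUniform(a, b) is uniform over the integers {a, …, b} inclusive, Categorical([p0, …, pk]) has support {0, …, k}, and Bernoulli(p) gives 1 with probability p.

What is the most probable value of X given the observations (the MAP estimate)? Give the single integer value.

argmax_v P(X = v | obs) = 1

Enumerate traces; 24 have nonzero weight after conditioning:
  (Y=0, W=0, X=2, Z=0) weight 1/192
  (Y=0, W=0, X=2, Z=1) weight 1/192
  (Y=0, W=1, X=1, Z=0) weight 1/48
  (Y=0, W=1, X=1, Z=1) weight 1/48
  (Y=0, W=2, X=0, Z=0) weight 1/192
  (Y=0, W=2, X=0, Z=1) weight 1/192
  (Y=1, W=0, X=2, Z=0) weight 1/192
  (Y=1, W=0, X=2, Z=1) weight 1/192
  … 16 more
Group by X:
  weight(X=0) = 55/1248
  weight(X=1) = 15/104
  weight(X=2) = 71/1248
Total weight = 55/1248 + 15/104 + 71/1248 = 51/208
P(X=0 | obs) = 55/1248 / 51/208 = 55/306
P(X=1 | obs) = 15/104 / 51/208 = 10/17
P(X=2 | obs) = 71/1248 / 51/208 = 71/306
argmax = 1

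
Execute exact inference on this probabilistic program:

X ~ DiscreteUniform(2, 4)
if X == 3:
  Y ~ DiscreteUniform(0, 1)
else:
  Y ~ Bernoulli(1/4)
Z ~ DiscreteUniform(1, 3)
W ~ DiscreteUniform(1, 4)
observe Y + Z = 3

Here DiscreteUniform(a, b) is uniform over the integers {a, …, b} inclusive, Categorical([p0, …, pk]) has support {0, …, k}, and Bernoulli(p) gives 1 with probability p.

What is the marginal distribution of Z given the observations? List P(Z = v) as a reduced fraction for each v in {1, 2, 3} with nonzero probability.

Enumerate traces; 24 have nonzero weight after conditioning:
  (X=2, Y=0, Z=3, W=1) weight 1/48
  (X=2, Y=0, Z=3, W=2) weight 1/48
  (X=2, Y=0, Z=3, W=3) weight 1/48
  (X=2, Y=0, Z=3, W=4) weight 1/48
  (X=2, Y=1, Z=2, W=1) weight 1/144
  (X=2, Y=1, Z=2, W=2) weight 1/144
  (X=2, Y=1, Z=2, W=3) weight 1/144
  (X=2, Y=1, Z=2, W=4) weight 1/144
  … 16 more
Group by Z:
  weight(Z=2) = 1/9
  weight(Z=3) = 2/9
Total weight = 1/9 + 2/9 = 1/3
P(Z=2 | obs) = 1/9 / 1/3 = 1/3
P(Z=3 | obs) = 2/9 / 1/3 = 2/3

P(Z=2) = 1/3, P(Z=3) = 2/3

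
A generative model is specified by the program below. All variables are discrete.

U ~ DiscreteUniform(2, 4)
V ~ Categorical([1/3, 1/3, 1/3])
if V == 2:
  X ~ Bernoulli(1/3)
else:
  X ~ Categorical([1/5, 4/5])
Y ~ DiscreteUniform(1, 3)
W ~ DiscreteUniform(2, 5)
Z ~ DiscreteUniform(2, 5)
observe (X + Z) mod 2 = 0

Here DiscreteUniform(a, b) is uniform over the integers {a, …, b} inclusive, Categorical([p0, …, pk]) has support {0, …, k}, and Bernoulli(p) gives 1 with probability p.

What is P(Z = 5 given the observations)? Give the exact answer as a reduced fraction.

P(Z = 5 | obs) = 29/90

Enumerate traces; 432 have nonzero weight after conditioning:
  (U=2, V=0, X=0, Y=1, W=2, Z=2) weight 1/2160
  (U=2, V=0, X=0, Y=1, W=2, Z=4) weight 1/2160
  (U=2, V=0, X=0, Y=1, W=3, Z=2) weight 1/2160
  (U=2, V=0, X=0, Y=1, W=3, Z=4) weight 1/2160
  (U=2, V=0, X=0, Y=1, W=4, Z=2) weight 1/2160
  (U=2, V=0, X=0, Y=1, W=4, Z=4) weight 1/2160
  (U=2, V=0, X=0, Y=1, W=5, Z=2) weight 1/2160
  (U=2, V=0, X=0, Y=1, W=5, Z=4) weight 1/2160
  (U=2, V=0, X=1, Y=1, W=2, Z=3) weight 1/540
  (U=2, V=0, X=1, Y=1, W=2, Z=5) weight 1/540
  … 422 more
Group by Z:
  weight(Z=2) = 4/45
  weight(Z=3) = 29/180
  weight(Z=4) = 4/45
  weight(Z=5) = 29/180
Total weight = 4/45 + 29/180 + 4/45 + 29/180 = 1/2
P(Z=2 | obs) = 4/45 / 1/2 = 8/45
P(Z=3 | obs) = 29/180 / 1/2 = 29/90
P(Z=4 | obs) = 4/45 / 1/2 = 8/45
P(Z=5 | obs) = 29/180 / 1/2 = 29/90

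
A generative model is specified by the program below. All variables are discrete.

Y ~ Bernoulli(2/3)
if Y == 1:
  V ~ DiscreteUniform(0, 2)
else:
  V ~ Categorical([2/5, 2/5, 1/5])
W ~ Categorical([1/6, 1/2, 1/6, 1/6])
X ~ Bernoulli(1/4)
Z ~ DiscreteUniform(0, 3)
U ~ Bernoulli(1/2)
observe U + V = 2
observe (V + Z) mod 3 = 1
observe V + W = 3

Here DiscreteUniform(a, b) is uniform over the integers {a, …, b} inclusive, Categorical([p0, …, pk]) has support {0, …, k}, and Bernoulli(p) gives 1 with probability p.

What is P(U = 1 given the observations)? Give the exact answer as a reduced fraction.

P(U = 1 | obs) = 32/71

Enumerate traces; 12 have nonzero weight after conditioning:
  (Y=0, V=1, W=2, X=0, Z=0, U=1) weight 1/480
  (Y=0, V=1, W=2, X=0, Z=3, U=1) weight 1/480
  (Y=0, V=1, W=2, X=1, Z=0, U=1) weight 1/1440
  (Y=0, V=1, W=2, X=1, Z=3, U=1) weight 1/1440
  (Y=0, V=2, W=1, X=0, Z=2, U=0) weight 1/320
  (Y=0, V=2, W=1, X=1, Z=2, U=0) weight 1/960
  (Y=1, V=1, W=2, X=0, Z=0, U=1) weight 1/288
  (Y=1, V=1, W=2, X=0, Z=3, U=1) weight 1/288
  … 4 more
Group by U:
  weight(U=0) = 13/720
  weight(U=1) = 2/135
Total weight = 13/720 + 2/135 = 71/2160
P(U=0 | obs) = 13/720 / 71/2160 = 39/71
P(U=1 | obs) = 2/135 / 71/2160 = 32/71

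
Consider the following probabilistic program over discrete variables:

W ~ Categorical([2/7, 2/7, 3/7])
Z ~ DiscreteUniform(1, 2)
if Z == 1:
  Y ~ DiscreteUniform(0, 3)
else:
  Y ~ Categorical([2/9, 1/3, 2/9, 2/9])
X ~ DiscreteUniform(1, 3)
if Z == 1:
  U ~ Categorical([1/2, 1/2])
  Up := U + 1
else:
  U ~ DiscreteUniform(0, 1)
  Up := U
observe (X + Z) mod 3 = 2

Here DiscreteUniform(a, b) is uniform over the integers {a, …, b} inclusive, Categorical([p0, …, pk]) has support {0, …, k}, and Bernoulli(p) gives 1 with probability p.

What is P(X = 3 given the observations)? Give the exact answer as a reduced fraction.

Enumerate traces; 48 have nonzero weight after conditioning:
  (W=0, Z=1, Y=0, X=1, U=0) weight 1/168
  (W=0, Z=1, Y=0, X=1, U=1) weight 1/168
  (W=0, Z=1, Y=1, X=1, U=0) weight 1/168
  (W=0, Z=1, Y=1, X=1, U=1) weight 1/168
  (W=0, Z=1, Y=2, X=1, U=0) weight 1/168
  (W=0, Z=1, Y=2, X=1, U=1) weight 1/168
  (W=0, Z=1, Y=3, X=1, U=0) weight 1/168
  (W=0, Z=1, Y=3, X=1, U=1) weight 1/168
  (W=0, Z=2, Y=0, X=3, U=0) weight 1/189
  … 39 more
Group by X:
  weight(X=1) = 1/6
  weight(X=3) = 1/6
Total weight = 1/6 + 1/6 = 1/3
P(X=1 | obs) = 1/6 / 1/3 = 1/2
P(X=3 | obs) = 1/6 / 1/3 = 1/2

P(X = 3 | obs) = 1/2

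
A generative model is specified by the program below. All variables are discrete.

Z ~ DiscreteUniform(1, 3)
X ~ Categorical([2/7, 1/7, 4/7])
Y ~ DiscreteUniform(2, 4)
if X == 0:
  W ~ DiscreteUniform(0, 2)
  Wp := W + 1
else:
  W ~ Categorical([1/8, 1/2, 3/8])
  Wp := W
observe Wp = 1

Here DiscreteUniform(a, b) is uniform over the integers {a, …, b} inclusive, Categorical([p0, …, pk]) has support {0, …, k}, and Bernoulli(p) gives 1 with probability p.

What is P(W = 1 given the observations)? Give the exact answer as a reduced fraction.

Enumerate traces; 27 have nonzero weight after conditioning:
  (Z=1, X=0, Y=2, W=0) weight 2/189
  (Z=1, X=0, Y=3, W=0) weight 2/189
  (Z=1, X=0, Y=4, W=0) weight 2/189
  (Z=1, X=1, Y=2, W=1) weight 1/126
  (Z=1, X=1, Y=3, W=1) weight 1/126
  (Z=1, X=1, Y=4, W=1) weight 1/126
  (Z=1, X=2, Y=2, W=1) weight 2/63
  (Z=1, X=2, Y=3, W=1) weight 2/63
  … 19 more
Group by W:
  weight(W=0) = 2/21
  weight(W=1) = 5/14
Total weight = 2/21 + 5/14 = 19/42
P(W=0 | obs) = 2/21 / 19/42 = 4/19
P(W=1 | obs) = 5/14 / 19/42 = 15/19

P(W = 1 | obs) = 15/19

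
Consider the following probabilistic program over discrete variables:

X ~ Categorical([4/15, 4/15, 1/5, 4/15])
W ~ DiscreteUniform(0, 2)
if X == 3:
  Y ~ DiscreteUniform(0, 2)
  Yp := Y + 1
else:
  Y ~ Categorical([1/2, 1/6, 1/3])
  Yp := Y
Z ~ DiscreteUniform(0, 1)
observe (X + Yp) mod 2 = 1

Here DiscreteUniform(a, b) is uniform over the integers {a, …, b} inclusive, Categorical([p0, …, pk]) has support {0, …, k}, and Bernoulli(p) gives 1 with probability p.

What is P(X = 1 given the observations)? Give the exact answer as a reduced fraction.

P(X = 1 | obs) = 4/7

Enumerate traces; 30 have nonzero weight after conditioning:
  (X=0, W=0, Y=1, Z=0) weight 1/135
  (X=0, W=0, Y=1, Z=1) weight 1/135
  (X=0, W=1, Y=1, Z=0) weight 1/135
  (X=0, W=1, Y=1, Z=1) weight 1/135
  (X=0, W=2, Y=1, Z=0) weight 1/135
  (X=0, W=2, Y=1, Z=1) weight 1/135
  (X=1, W=0, Y=0, Z=0) weight 1/45
  (X=1, W=0, Y=0, Z=1) weight 1/45
  (X=2, W=0, Y=1, Z=0) weight 1/180
  (X=3, W=0, Y=1, Z=0) weight 2/135
  … 20 more
Group by X:
  weight(X=0) = 2/45
  weight(X=1) = 2/9
  weight(X=2) = 1/30
  weight(X=3) = 4/45
Total weight = 2/45 + 2/9 + 1/30 + 4/45 = 7/18
P(X=0 | obs) = 2/45 / 7/18 = 4/35
P(X=1 | obs) = 2/9 / 7/18 = 4/7
P(X=2 | obs) = 1/30 / 7/18 = 3/35
P(X=3 | obs) = 4/45 / 7/18 = 8/35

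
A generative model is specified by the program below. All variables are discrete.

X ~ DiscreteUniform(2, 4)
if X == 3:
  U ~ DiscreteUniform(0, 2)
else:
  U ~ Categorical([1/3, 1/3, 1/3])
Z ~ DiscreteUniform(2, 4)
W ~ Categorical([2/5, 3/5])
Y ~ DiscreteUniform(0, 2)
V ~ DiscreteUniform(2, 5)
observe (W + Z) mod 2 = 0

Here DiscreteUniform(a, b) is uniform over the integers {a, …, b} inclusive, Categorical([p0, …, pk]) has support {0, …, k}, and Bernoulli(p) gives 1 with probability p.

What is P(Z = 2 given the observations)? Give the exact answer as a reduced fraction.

Enumerate traces; 324 have nonzero weight after conditioning:
  (X=2, U=0, Z=2, W=0, Y=0, V=2) weight 1/810
  (X=2, U=0, Z=2, W=0, Y=0, V=3) weight 1/810
  (X=2, U=0, Z=2, W=0, Y=0, V=4) weight 1/810
  (X=2, U=0, Z=2, W=0, Y=0, V=5) weight 1/810
  (X=2, U=0, Z=2, W=0, Y=1, V=2) weight 1/810
  (X=2, U=0, Z=2, W=0, Y=1, V=3) weight 1/810
  (X=2, U=0, Z=2, W=0, Y=1, V=4) weight 1/810
  (X=2, U=0, Z=2, W=0, Y=1, V=5) weight 1/810
  (X=2, U=0, Z=3, W=1, Y=0, V=2) weight 1/540
  (X=2, U=0, Z=4, W=0, Y=0, V=2) weight 1/810
  … 314 more
Group by Z:
  weight(Z=2) = 2/15
  weight(Z=3) = 1/5
  weight(Z=4) = 2/15
Total weight = 2/15 + 1/5 + 2/15 = 7/15
P(Z=2 | obs) = 2/15 / 7/15 = 2/7
P(Z=3 | obs) = 1/5 / 7/15 = 3/7
P(Z=4 | obs) = 2/15 / 7/15 = 2/7

P(Z = 2 | obs) = 2/7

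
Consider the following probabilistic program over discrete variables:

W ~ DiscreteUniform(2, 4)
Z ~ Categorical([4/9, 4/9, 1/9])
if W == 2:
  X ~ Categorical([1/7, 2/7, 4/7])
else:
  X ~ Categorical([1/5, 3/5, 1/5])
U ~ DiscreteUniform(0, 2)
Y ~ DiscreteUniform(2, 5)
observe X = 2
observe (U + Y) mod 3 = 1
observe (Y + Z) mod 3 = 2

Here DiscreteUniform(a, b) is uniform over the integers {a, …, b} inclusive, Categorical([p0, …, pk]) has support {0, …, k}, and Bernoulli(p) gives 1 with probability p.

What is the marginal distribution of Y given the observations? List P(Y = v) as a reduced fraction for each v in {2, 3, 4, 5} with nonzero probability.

P(Y=2) = 4/13, P(Y=3) = 1/13, P(Y=4) = 4/13, P(Y=5) = 4/13

Enumerate traces; 12 have nonzero weight after conditioning:
  (W=2, Z=0, X=2, U=2, Y=2) weight 4/567
  (W=2, Z=0, X=2, U=2, Y=5) weight 4/567
  (W=2, Z=1, X=2, U=0, Y=4) weight 4/567
  (W=2, Z=2, X=2, U=1, Y=3) weight 1/567
  (W=3, Z=0, X=2, U=2, Y=2) weight 1/405
  (W=3, Z=0, X=2, U=2, Y=5) weight 1/405
  (W=3, Z=1, X=2, U=0, Y=4) weight 1/405
  (W=3, Z=2, X=2, U=1, Y=3) weight 1/1620
  … 4 more
Group by Y:
  weight(Y=2) = 34/2835
  weight(Y=3) = 17/5670
  weight(Y=4) = 34/2835
  weight(Y=5) = 34/2835
Total weight = 34/2835 + 17/5670 + 34/2835 + 34/2835 = 221/5670
P(Y=2 | obs) = 34/2835 / 221/5670 = 4/13
P(Y=3 | obs) = 17/5670 / 221/5670 = 1/13
P(Y=4 | obs) = 34/2835 / 221/5670 = 4/13
P(Y=5 | obs) = 34/2835 / 221/5670 = 4/13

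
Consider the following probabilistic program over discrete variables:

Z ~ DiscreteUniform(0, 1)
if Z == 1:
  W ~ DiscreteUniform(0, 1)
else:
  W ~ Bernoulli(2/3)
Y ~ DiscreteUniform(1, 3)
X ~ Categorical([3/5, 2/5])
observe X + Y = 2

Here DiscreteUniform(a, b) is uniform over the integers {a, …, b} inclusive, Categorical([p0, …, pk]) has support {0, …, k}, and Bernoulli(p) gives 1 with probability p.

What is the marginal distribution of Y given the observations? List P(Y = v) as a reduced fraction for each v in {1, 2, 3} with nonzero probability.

Enumerate traces; 8 have nonzero weight after conditioning:
  (Z=0, W=0, Y=1, X=1) weight 1/45
  (Z=0, W=0, Y=2, X=0) weight 1/30
  (Z=0, W=1, Y=1, X=1) weight 2/45
  (Z=0, W=1, Y=2, X=0) weight 1/15
  (Z=1, W=0, Y=1, X=1) weight 1/30
  (Z=1, W=0, Y=2, X=0) weight 1/20
  (Z=1, W=1, Y=1, X=1) weight 1/30
  (Z=1, W=1, Y=2, X=0) weight 1/20
Group by Y:
  weight(Y=1) = 2/15
  weight(Y=2) = 1/5
Total weight = 2/15 + 1/5 = 1/3
P(Y=1 | obs) = 2/15 / 1/3 = 2/5
P(Y=2 | obs) = 1/5 / 1/3 = 3/5

P(Y=1) = 2/5, P(Y=2) = 3/5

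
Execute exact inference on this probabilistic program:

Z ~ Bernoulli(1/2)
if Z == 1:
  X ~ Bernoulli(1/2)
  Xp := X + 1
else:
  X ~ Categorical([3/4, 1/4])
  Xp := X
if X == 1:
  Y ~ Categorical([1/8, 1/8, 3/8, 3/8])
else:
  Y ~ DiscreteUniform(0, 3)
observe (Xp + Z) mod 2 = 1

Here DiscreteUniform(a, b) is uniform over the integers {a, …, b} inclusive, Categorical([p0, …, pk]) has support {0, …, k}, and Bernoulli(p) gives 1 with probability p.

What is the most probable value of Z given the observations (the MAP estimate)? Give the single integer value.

Enumerate traces; 8 have nonzero weight after conditioning:
  (Z=0, X=1, Y=0) weight 1/64
  (Z=0, X=1, Y=1) weight 1/64
  (Z=0, X=1, Y=2) weight 3/64
  (Z=0, X=1, Y=3) weight 3/64
  (Z=1, X=1, Y=0) weight 1/32
  (Z=1, X=1, Y=1) weight 1/32
  (Z=1, X=1, Y=2) weight 3/32
  (Z=1, X=1, Y=3) weight 3/32
Group by Z:
  weight(Z=0) = 1/8
  weight(Z=1) = 1/4
Total weight = 1/8 + 1/4 = 3/8
P(Z=0 | obs) = 1/8 / 3/8 = 1/3
P(Z=1 | obs) = 1/4 / 3/8 = 2/3
argmax = 1

argmax_v P(Z = v | obs) = 1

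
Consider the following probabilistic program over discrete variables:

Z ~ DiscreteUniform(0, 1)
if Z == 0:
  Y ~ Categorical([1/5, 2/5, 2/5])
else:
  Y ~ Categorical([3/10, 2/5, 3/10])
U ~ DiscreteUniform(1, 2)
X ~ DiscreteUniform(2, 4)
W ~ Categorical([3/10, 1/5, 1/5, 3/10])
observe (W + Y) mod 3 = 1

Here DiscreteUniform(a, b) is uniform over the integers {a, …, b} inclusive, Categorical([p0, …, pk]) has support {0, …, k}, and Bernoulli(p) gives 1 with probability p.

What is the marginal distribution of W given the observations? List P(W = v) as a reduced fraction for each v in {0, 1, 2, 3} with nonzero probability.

Enumerate traces; 48 have nonzero weight after conditioning:
  (Z=0, Y=0, U=1, X=2, W=1) weight 1/300
  (Z=0, Y=0, U=1, X=3, W=1) weight 1/300
  (Z=0, Y=0, U=1, X=4, W=1) weight 1/300
  (Z=0, Y=0, U=2, X=2, W=1) weight 1/300
  (Z=0, Y=0, U=2, X=3, W=1) weight 1/300
  (Z=0, Y=0, U=2, X=4, W=1) weight 1/300
  (Z=0, Y=1, U=1, X=2, W=0) weight 1/100
  (Z=0, Y=1, U=1, X=2, W=3) weight 1/100
  (Z=0, Y=2, U=1, X=2, W=2) weight 1/150
  … 39 more
Group by W:
  weight(W=0) = 3/25
  weight(W=1) = 1/20
  weight(W=2) = 7/100
  weight(W=3) = 3/25
Total weight = 3/25 + 1/20 + 7/100 + 3/25 = 9/25
P(W=0 | obs) = 3/25 / 9/25 = 1/3
P(W=1 | obs) = 1/20 / 9/25 = 5/36
P(W=2 | obs) = 7/100 / 9/25 = 7/36
P(W=3 | obs) = 3/25 / 9/25 = 1/3

P(W=0) = 1/3, P(W=1) = 5/36, P(W=2) = 7/36, P(W=3) = 1/3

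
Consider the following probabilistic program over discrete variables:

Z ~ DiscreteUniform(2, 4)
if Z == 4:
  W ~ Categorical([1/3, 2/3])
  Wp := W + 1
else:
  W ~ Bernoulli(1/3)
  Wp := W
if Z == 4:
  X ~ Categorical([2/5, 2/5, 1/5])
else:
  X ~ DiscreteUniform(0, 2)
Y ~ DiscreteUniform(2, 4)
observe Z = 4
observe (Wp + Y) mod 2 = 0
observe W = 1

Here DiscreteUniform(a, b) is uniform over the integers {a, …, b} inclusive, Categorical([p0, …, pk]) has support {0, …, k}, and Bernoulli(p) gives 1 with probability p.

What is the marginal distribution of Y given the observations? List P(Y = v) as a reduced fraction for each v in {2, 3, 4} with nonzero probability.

Enumerate traces; 6 have nonzero weight after conditioning:
  (Z=4, W=1, X=0, Y=2) weight 4/135
  (Z=4, W=1, X=0, Y=4) weight 4/135
  (Z=4, W=1, X=1, Y=2) weight 4/135
  (Z=4, W=1, X=1, Y=4) weight 4/135
  (Z=4, W=1, X=2, Y=2) weight 2/135
  (Z=4, W=1, X=2, Y=4) weight 2/135
Group by Y:
  weight(Y=2) = 2/27
  weight(Y=4) = 2/27
Total weight = 2/27 + 2/27 = 4/27
P(Y=2 | obs) = 2/27 / 4/27 = 1/2
P(Y=4 | obs) = 2/27 / 4/27 = 1/2

P(Y=2) = 1/2, P(Y=4) = 1/2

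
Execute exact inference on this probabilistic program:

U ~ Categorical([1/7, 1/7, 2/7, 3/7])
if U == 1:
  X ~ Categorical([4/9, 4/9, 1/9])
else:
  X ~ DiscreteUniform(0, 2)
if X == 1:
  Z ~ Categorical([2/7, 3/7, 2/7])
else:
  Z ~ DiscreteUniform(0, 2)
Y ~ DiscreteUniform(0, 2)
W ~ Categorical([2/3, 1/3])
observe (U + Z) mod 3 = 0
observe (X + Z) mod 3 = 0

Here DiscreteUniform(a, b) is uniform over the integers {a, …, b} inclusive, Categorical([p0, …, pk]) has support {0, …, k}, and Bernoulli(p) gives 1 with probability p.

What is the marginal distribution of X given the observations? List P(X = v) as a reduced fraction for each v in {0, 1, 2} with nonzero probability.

P(X=0) = 14/25, P(X=1) = 4/25, P(X=2) = 7/25

Enumerate traces; 24 have nonzero weight after conditioning:
  (U=0, X=0, Z=0, Y=0, W=0) weight 2/567
  (U=0, X=0, Z=0, Y=0, W=1) weight 1/567
  (U=0, X=0, Z=0, Y=1, W=0) weight 2/567
  (U=0, X=0, Z=0, Y=1, W=1) weight 1/567
  (U=0, X=0, Z=0, Y=2, W=0) weight 2/567
  (U=0, X=0, Z=0, Y=2, W=1) weight 1/567
  (U=1, X=1, Z=2, Y=0, W=0) weight 16/3969
  (U=1, X=1, Z=2, Y=0, W=1) weight 8/3969
  (U=2, X=2, Z=1, Y=0, W=0) weight 4/567
  … 15 more
Group by X:
  weight(X=0) = 4/63
  weight(X=1) = 8/441
  weight(X=2) = 2/63
Total weight = 4/63 + 8/441 + 2/63 = 50/441
P(X=0 | obs) = 4/63 / 50/441 = 14/25
P(X=1 | obs) = 8/441 / 50/441 = 4/25
P(X=2 | obs) = 2/63 / 50/441 = 7/25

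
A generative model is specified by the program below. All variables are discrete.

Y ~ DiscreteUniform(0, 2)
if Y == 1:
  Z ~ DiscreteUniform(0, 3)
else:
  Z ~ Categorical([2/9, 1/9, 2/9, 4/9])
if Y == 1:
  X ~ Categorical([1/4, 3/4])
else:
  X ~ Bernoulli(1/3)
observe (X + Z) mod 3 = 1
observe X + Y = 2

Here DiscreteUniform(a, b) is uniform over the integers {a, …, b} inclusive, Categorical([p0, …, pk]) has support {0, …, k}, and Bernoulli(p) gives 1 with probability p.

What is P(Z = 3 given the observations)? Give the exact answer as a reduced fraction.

Enumerate traces; 3 have nonzero weight after conditioning:
  (Y=1, Z=0, X=1) weight 1/16
  (Y=1, Z=3, X=1) weight 1/16
  (Y=2, Z=1, X=0) weight 2/81
Group by Z:
  weight(Z=0) = 1/16
  weight(Z=1) = 2/81
  weight(Z=3) = 1/16
Total weight = 1/16 + 2/81 + 1/16 = 97/648
P(Z=0 | obs) = 1/16 / 97/648 = 81/194
P(Z=1 | obs) = 2/81 / 97/648 = 16/97
P(Z=3 | obs) = 1/16 / 97/648 = 81/194

P(Z = 3 | obs) = 81/194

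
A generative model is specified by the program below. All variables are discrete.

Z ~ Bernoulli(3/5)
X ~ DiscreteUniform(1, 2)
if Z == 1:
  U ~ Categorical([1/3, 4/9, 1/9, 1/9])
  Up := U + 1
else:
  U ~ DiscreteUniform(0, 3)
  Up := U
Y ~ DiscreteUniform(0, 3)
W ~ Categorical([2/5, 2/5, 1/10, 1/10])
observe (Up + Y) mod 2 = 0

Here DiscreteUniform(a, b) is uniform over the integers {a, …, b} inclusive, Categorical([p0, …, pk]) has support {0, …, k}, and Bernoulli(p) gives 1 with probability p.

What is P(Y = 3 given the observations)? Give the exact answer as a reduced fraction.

P(Y = 3 | obs) = 7/30

Enumerate traces; 128 have nonzero weight after conditioning:
  (Z=0, X=1, U=0, Y=0, W=0) weight 1/200
  (Z=0, X=1, U=0, Y=0, W=1) weight 1/200
  (Z=0, X=1, U=0, Y=0, W=2) weight 1/800
  (Z=0, X=1, U=0, Y=0, W=3) weight 1/800
  (Z=0, X=1, U=0, Y=2, W=0) weight 1/200
  (Z=0, X=1, U=0, Y=2, W=1) weight 1/200
  (Z=0, X=1, U=0, Y=2, W=2) weight 1/800
  (Z=0, X=1, U=0, Y=2, W=3) weight 1/800
  (Z=0, X=1, U=1, Y=1, W=0) weight 1/200
  (Z=0, X=1, U=1, Y=3, W=0) weight 1/200
  … 118 more
Group by Y:
  weight(Y=0) = 2/15
  weight(Y=1) = 7/60
  weight(Y=2) = 2/15
  weight(Y=3) = 7/60
Total weight = 2/15 + 7/60 + 2/15 + 7/60 = 1/2
P(Y=0 | obs) = 2/15 / 1/2 = 4/15
P(Y=1 | obs) = 7/60 / 1/2 = 7/30
P(Y=2 | obs) = 2/15 / 1/2 = 4/15
P(Y=3 | obs) = 7/60 / 1/2 = 7/30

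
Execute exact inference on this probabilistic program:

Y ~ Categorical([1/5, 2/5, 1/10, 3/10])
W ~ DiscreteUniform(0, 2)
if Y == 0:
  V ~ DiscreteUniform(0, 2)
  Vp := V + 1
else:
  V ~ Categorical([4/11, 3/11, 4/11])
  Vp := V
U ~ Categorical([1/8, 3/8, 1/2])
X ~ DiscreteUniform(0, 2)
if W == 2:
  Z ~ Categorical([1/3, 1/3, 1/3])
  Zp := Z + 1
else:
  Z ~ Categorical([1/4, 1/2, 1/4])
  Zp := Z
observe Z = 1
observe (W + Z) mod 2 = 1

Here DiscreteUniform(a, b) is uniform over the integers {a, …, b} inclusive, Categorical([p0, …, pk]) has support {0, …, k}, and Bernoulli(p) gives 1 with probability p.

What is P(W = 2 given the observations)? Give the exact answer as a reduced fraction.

P(W = 2 | obs) = 2/5

Enumerate traces; 216 have nonzero weight after conditioning:
  (Y=0, W=0, V=0, U=0, X=0, Z=1) weight 1/2160
  (Y=0, W=0, V=0, U=0, X=1, Z=1) weight 1/2160
  (Y=0, W=0, V=0, U=0, X=2, Z=1) weight 1/2160
  (Y=0, W=0, V=0, U=1, X=0, Z=1) weight 1/720
  (Y=0, W=0, V=0, U=1, X=1, Z=1) weight 1/720
  (Y=0, W=0, V=0, U=1, X=2, Z=1) weight 1/720
  (Y=0, W=0, V=0, U=2, X=0, Z=1) weight 1/540
  (Y=0, W=0, V=0, U=2, X=1, Z=1) weight 1/540
  (Y=0, W=2, V=0, U=0, X=0, Z=1) weight 1/3240
  … 207 more
Group by W:
  weight(W=0) = 1/6
  weight(W=2) = 1/9
Total weight = 1/6 + 1/9 = 5/18
P(W=0 | obs) = 1/6 / 5/18 = 3/5
P(W=2 | obs) = 1/9 / 5/18 = 2/5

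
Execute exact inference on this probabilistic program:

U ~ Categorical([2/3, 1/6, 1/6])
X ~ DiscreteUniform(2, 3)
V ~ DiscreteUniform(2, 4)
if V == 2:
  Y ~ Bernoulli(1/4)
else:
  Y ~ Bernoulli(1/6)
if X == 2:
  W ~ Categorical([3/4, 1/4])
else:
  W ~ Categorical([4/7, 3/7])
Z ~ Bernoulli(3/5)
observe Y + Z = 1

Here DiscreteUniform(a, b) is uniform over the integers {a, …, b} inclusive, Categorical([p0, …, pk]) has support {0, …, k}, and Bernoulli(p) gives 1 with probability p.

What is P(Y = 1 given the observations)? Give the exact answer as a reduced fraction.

Enumerate traces; 72 have nonzero weight after conditioning:
  (U=0, X=2, V=2, Y=0, W=0, Z=1) weight 3/80
  (U=0, X=2, V=2, Y=0, W=1, Z=1) weight 1/80
  (U=0, X=2, V=2, Y=1, W=0, Z=0) weight 1/120
  (U=0, X=2, V=2, Y=1, W=1, Z=0) weight 1/360
  (U=0, X=2, V=3, Y=0, W=0, Z=1) weight 1/24
  (U=0, X=2, V=3, Y=0, W=1, Z=1) weight 1/72
  (U=0, X=2, V=3, Y=1, W=0, Z=0) weight 1/180
  (U=0, X=2, V=3, Y=1, W=1, Z=0) weight 1/540
  … 64 more
Group by Y:
  weight(Y=0) = 29/60
  weight(Y=1) = 7/90
Total weight = 29/60 + 7/90 = 101/180
P(Y=0 | obs) = 29/60 / 101/180 = 87/101
P(Y=1 | obs) = 7/90 / 101/180 = 14/101

P(Y = 1 | obs) = 14/101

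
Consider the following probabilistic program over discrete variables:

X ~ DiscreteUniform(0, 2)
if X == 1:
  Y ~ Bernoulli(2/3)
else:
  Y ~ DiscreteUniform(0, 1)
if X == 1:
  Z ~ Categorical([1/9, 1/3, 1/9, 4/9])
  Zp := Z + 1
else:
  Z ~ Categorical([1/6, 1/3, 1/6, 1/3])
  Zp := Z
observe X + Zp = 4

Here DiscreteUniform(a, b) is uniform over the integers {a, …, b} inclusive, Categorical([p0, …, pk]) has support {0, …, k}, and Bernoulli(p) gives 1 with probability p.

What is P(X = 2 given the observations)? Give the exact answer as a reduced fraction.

P(X = 2 | obs) = 3/5

Enumerate traces; 4 have nonzero weight after conditioning:
  (X=1, Y=0, Z=2) weight 1/81
  (X=1, Y=1, Z=2) weight 2/81
  (X=2, Y=0, Z=2) weight 1/36
  (X=2, Y=1, Z=2) weight 1/36
Group by X:
  weight(X=1) = 1/27
  weight(X=2) = 1/18
Total weight = 1/27 + 1/18 = 5/54
P(X=1 | obs) = 1/27 / 5/54 = 2/5
P(X=2 | obs) = 1/18 / 5/54 = 3/5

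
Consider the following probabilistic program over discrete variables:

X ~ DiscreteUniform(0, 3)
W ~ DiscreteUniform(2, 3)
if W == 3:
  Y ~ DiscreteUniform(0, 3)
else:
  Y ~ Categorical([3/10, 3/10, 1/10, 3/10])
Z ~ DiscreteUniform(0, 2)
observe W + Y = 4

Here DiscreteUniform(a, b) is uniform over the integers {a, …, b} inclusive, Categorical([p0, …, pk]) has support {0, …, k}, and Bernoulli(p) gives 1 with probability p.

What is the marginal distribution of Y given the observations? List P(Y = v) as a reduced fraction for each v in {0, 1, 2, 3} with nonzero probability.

P(Y=1) = 5/7, P(Y=2) = 2/7

Enumerate traces; 24 have nonzero weight after conditioning:
  (X=0, W=2, Y=2, Z=0) weight 1/240
  (X=0, W=2, Y=2, Z=1) weight 1/240
  (X=0, W=2, Y=2, Z=2) weight 1/240
  (X=0, W=3, Y=1, Z=0) weight 1/96
  (X=0, W=3, Y=1, Z=1) weight 1/96
  (X=0, W=3, Y=1, Z=2) weight 1/96
  (X=1, W=2, Y=2, Z=0) weight 1/240
  (X=1, W=2, Y=2, Z=1) weight 1/240
  … 16 more
Group by Y:
  weight(Y=1) = 1/8
  weight(Y=2) = 1/20
Total weight = 1/8 + 1/20 = 7/40
P(Y=1 | obs) = 1/8 / 7/40 = 5/7
P(Y=2 | obs) = 1/20 / 7/40 = 2/7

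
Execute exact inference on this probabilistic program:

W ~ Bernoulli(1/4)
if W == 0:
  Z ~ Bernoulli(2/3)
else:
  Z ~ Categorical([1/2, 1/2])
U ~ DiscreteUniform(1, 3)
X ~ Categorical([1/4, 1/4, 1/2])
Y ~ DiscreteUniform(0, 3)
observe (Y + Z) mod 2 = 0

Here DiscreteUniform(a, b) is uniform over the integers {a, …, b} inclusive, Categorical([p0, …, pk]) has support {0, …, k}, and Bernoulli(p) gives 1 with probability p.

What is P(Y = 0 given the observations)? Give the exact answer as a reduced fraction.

P(Y = 0 | obs) = 3/16

Enumerate traces; 72 have nonzero weight after conditioning:
  (W=0, Z=0, U=1, X=0, Y=0) weight 1/192
  (W=0, Z=0, U=1, X=0, Y=2) weight 1/192
  (W=0, Z=0, U=1, X=1, Y=0) weight 1/192
  (W=0, Z=0, U=1, X=1, Y=2) weight 1/192
  (W=0, Z=0, U=1, X=2, Y=0) weight 1/96
  (W=0, Z=0, U=1, X=2, Y=2) weight 1/96
  (W=0, Z=0, U=2, X=0, Y=0) weight 1/192
  (W=0, Z=0, U=2, X=0, Y=2) weight 1/192
  (W=0, Z=1, U=1, X=0, Y=1) weight 1/96
  (W=0, Z=1, U=1, X=0, Y=3) weight 1/96
  … 62 more
Group by Y:
  weight(Y=0) = 3/32
  weight(Y=1) = 5/32
  weight(Y=2) = 3/32
  weight(Y=3) = 5/32
Total weight = 3/32 + 5/32 + 3/32 + 5/32 = 1/2
P(Y=0 | obs) = 3/32 / 1/2 = 3/16
P(Y=1 | obs) = 5/32 / 1/2 = 5/16
P(Y=2 | obs) = 3/32 / 1/2 = 3/16
P(Y=3 | obs) = 5/32 / 1/2 = 5/16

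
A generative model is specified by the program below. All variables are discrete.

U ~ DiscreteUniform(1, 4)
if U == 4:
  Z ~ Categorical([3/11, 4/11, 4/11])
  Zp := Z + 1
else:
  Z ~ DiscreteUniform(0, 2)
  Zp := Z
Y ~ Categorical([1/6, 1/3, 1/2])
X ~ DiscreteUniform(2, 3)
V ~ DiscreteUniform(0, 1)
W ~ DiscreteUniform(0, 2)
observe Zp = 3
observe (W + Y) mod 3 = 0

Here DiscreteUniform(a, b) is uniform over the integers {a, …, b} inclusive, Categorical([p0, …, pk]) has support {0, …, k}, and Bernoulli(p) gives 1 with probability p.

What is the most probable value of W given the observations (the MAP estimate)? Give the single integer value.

argmax_v P(W = v | obs) = 1

Enumerate traces; 12 have nonzero weight after conditioning:
  (U=4, Z=2, Y=0, X=2, V=0, W=0) weight 1/792
  (U=4, Z=2, Y=0, X=2, V=1, W=0) weight 1/792
  (U=4, Z=2, Y=0, X=3, V=0, W=0) weight 1/792
  (U=4, Z=2, Y=0, X=3, V=1, W=0) weight 1/792
  (U=4, Z=2, Y=1, X=2, V=0, W=2) weight 1/396
  (U=4, Z=2, Y=1, X=2, V=1, W=2) weight 1/396
  (U=4, Z=2, Y=1, X=3, V=0, W=2) weight 1/396
  (U=4, Z=2, Y=1, X=3, V=1, W=2) weight 1/396
  (U=4, Z=2, Y=2, X=2, V=0, W=1) weight 1/264
  … 3 more
Group by W:
  weight(W=0) = 1/198
  weight(W=1) = 1/66
  weight(W=2) = 1/99
Total weight = 1/198 + 1/66 + 1/99 = 1/33
P(W=0 | obs) = 1/198 / 1/33 = 1/6
P(W=1 | obs) = 1/66 / 1/33 = 1/2
P(W=2 | obs) = 1/99 / 1/33 = 1/3
argmax = 1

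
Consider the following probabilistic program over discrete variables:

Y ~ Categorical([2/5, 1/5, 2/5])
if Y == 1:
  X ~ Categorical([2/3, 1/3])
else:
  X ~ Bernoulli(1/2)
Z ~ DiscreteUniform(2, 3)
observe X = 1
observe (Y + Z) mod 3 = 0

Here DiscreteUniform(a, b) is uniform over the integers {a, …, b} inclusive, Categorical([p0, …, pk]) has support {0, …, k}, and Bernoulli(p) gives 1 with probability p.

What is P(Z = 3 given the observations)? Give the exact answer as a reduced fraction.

Enumerate traces; 2 have nonzero weight after conditioning:
  (Y=0, X=1, Z=3) weight 1/10
  (Y=1, X=1, Z=2) weight 1/30
Group by Z:
  weight(Z=2) = 1/30
  weight(Z=3) = 1/10
Total weight = 1/30 + 1/10 = 2/15
P(Z=2 | obs) = 1/30 / 2/15 = 1/4
P(Z=3 | obs) = 1/10 / 2/15 = 3/4

P(Z = 3 | obs) = 3/4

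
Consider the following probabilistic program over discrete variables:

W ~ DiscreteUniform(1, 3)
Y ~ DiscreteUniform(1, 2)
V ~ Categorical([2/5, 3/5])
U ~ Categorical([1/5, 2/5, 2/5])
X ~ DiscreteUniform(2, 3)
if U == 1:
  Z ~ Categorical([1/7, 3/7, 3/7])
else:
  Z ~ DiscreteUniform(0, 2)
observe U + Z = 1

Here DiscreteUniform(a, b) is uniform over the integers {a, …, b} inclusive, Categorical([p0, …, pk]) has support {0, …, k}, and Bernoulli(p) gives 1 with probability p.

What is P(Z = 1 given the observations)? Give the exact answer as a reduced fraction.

Enumerate traces; 48 have nonzero weight after conditioning:
  (W=1, Y=1, V=0, U=0, X=2, Z=1) weight 1/450
  (W=1, Y=1, V=0, U=0, X=3, Z=1) weight 1/450
  (W=1, Y=1, V=0, U=1, X=2, Z=0) weight 1/525
  (W=1, Y=1, V=0, U=1, X=3, Z=0) weight 1/525
  (W=1, Y=1, V=1, U=0, X=2, Z=1) weight 1/300
  (W=1, Y=1, V=1, U=0, X=3, Z=1) weight 1/300
  (W=1, Y=1, V=1, U=1, X=2, Z=0) weight 1/350
  (W=1, Y=1, V=1, U=1, X=3, Z=0) weight 1/350
  … 40 more
Group by Z:
  weight(Z=0) = 2/35
  weight(Z=1) = 1/15
Total weight = 2/35 + 1/15 = 13/105
P(Z=0 | obs) = 2/35 / 13/105 = 6/13
P(Z=1 | obs) = 1/15 / 13/105 = 7/13

P(Z = 1 | obs) = 7/13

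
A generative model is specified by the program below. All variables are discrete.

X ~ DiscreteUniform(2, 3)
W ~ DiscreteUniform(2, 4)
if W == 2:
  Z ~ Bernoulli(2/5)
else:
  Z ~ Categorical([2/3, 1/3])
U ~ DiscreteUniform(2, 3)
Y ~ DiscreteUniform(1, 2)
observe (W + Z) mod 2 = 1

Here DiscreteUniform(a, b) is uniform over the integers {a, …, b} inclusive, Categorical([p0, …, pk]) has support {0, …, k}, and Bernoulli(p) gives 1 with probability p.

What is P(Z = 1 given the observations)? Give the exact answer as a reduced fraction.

Enumerate traces; 24 have nonzero weight after conditioning:
  (X=2, W=2, Z=1, U=2, Y=1) weight 1/60
  (X=2, W=2, Z=1, U=2, Y=2) weight 1/60
  (X=2, W=2, Z=1, U=3, Y=1) weight 1/60
  (X=2, W=2, Z=1, U=3, Y=2) weight 1/60
  (X=2, W=3, Z=0, U=2, Y=1) weight 1/36
  (X=2, W=3, Z=0, U=2, Y=2) weight 1/36
  (X=2, W=3, Z=0, U=3, Y=1) weight 1/36
  (X=2, W=3, Z=0, U=3, Y=2) weight 1/36
  … 16 more
Group by Z:
  weight(Z=0) = 2/9
  weight(Z=1) = 11/45
Total weight = 2/9 + 11/45 = 7/15
P(Z=0 | obs) = 2/9 / 7/15 = 10/21
P(Z=1 | obs) = 11/45 / 7/15 = 11/21

P(Z = 1 | obs) = 11/21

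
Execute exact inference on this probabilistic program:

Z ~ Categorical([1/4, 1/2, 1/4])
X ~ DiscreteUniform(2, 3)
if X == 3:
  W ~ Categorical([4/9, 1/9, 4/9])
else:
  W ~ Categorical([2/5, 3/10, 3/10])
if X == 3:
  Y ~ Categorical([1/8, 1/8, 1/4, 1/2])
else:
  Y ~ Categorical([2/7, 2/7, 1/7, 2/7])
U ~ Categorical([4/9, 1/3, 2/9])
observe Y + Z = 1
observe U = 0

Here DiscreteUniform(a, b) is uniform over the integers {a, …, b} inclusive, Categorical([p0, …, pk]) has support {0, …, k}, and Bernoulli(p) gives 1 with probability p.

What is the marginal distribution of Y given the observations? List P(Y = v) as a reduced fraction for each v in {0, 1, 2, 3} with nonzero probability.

P(Y=0) = 2/3, P(Y=1) = 1/3

Enumerate traces; 12 have nonzero weight after conditioning:
  (Z=0, X=2, W=0, Y=1, U=0) weight 2/315
  (Z=0, X=2, W=1, Y=1, U=0) weight 1/210
  (Z=0, X=2, W=2, Y=1, U=0) weight 1/210
  (Z=0, X=3, W=0, Y=1, U=0) weight 1/324
  (Z=0, X=3, W=1, Y=1, U=0) weight 1/1296
  (Z=0, X=3, W=2, Y=1, U=0) weight 1/324
  (Z=1, X=2, W=0, Y=0, U=0) weight 4/315
  (Z=1, X=2, W=1, Y=0, U=0) weight 1/105
  … 4 more
Group by Y:
  weight(Y=0) = 23/504
  weight(Y=1) = 23/1008
Total weight = 23/504 + 23/1008 = 23/336
P(Y=0 | obs) = 23/504 / 23/336 = 2/3
P(Y=1 | obs) = 23/1008 / 23/336 = 1/3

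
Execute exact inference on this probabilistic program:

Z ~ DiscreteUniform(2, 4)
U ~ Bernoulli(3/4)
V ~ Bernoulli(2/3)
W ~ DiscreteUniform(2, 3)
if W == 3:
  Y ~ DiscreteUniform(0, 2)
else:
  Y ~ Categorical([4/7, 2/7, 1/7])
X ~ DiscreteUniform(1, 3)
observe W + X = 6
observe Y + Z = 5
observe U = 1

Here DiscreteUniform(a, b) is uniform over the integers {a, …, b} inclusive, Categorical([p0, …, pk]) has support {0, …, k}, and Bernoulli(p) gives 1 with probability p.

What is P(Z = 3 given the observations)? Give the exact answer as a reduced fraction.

Enumerate traces; 4 have nonzero weight after conditioning:
  (Z=3, U=1, V=0, W=3, Y=2, X=3) weight 1/216
  (Z=3, U=1, V=1, W=3, Y=2, X=3) weight 1/108
  (Z=4, U=1, V=0, W=3, Y=1, X=3) weight 1/216
  (Z=4, U=1, V=1, W=3, Y=1, X=3) weight 1/108
Group by Z:
  weight(Z=3) = 1/72
  weight(Z=4) = 1/72
Total weight = 1/72 + 1/72 = 1/36
P(Z=3 | obs) = 1/72 / 1/36 = 1/2
P(Z=4 | obs) = 1/72 / 1/36 = 1/2

P(Z = 3 | obs) = 1/2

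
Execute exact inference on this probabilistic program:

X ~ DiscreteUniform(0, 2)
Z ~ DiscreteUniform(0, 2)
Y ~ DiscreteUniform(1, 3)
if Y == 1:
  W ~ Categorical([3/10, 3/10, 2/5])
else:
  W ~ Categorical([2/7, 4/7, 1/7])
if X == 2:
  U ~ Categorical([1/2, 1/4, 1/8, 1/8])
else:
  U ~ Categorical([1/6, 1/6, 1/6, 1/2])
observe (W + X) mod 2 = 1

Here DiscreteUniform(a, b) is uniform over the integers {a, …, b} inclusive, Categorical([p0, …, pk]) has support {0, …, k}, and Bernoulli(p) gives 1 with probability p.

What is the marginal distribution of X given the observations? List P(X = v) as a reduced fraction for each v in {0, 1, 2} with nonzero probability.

Enumerate traces; 144 have nonzero weight after conditioning:
  (X=0, Z=0, Y=1, W=1, U=0) weight 1/540
  (X=0, Z=0, Y=1, W=1, U=1) weight 1/540
  (X=0, Z=0, Y=1, W=1, U=2) weight 1/540
  (X=0, Z=0, Y=1, W=1, U=3) weight 1/180
  (X=0, Z=0, Y=2, W=1, U=0) weight 2/567
  (X=0, Z=0, Y=2, W=1, U=1) weight 2/567
  (X=0, Z=0, Y=2, W=1, U=2) weight 2/567
  (X=0, Z=0, Y=2, W=1, U=3) weight 2/189
  (X=1, Z=0, Y=1, W=0, U=0) weight 1/540
  (X=2, Z=0, Y=1, W=1, U=0) weight 1/180
  … 134 more
Group by X:
  weight(X=0) = 101/630
  weight(X=1) = 109/630
  weight(X=2) = 101/630
Total weight = 101/630 + 109/630 + 101/630 = 311/630
P(X=0 | obs) = 101/630 / 311/630 = 101/311
P(X=1 | obs) = 109/630 / 311/630 = 109/311
P(X=2 | obs) = 101/630 / 311/630 = 101/311

P(X=0) = 101/311, P(X=1) = 109/311, P(X=2) = 101/311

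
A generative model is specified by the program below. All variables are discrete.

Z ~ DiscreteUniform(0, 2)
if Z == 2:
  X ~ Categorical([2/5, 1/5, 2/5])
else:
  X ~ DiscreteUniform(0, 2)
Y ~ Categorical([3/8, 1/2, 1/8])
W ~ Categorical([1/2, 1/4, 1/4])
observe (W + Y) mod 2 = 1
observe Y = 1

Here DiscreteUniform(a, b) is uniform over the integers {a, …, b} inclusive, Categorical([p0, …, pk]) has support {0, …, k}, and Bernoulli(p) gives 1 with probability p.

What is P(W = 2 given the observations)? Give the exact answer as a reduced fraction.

P(W = 2 | obs) = 1/3

Enumerate traces; 18 have nonzero weight after conditioning:
  (Z=0, X=0, Y=1, W=0) weight 1/36
  (Z=0, X=0, Y=1, W=2) weight 1/72
  (Z=0, X=1, Y=1, W=0) weight 1/36
  (Z=0, X=1, Y=1, W=2) weight 1/72
  (Z=0, X=2, Y=1, W=0) weight 1/36
  (Z=0, X=2, Y=1, W=2) weight 1/72
  (Z=1, X=0, Y=1, W=0) weight 1/36
  (Z=1, X=0, Y=1, W=2) weight 1/72
  … 10 more
Group by W:
  weight(W=0) = 1/4
  weight(W=2) = 1/8
Total weight = 1/4 + 1/8 = 3/8
P(W=0 | obs) = 1/4 / 3/8 = 2/3
P(W=2 | obs) = 1/8 / 3/8 = 1/3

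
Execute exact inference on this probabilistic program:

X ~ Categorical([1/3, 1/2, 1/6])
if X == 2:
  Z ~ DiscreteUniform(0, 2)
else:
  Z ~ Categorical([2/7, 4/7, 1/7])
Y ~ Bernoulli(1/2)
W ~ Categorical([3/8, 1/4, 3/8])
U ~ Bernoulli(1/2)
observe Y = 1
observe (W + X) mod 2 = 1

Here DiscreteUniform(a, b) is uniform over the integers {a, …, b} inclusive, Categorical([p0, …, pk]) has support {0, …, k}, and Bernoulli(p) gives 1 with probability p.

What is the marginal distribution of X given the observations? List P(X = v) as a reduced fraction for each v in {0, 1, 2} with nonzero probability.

Enumerate traces; 24 have nonzero weight after conditioning:
  (X=0, Z=0, Y=1, W=1, U=0) weight 1/168
  (X=0, Z=0, Y=1, W=1, U=1) weight 1/168
  (X=0, Z=1, Y=1, W=1, U=0) weight 1/84
  (X=0, Z=1, Y=1, W=1, U=1) weight 1/84
  (X=0, Z=2, Y=1, W=1, U=0) weight 1/336
  (X=0, Z=2, Y=1, W=1, U=1) weight 1/336
  (X=1, Z=0, Y=1, W=0, U=0) weight 3/224
  (X=1, Z=0, Y=1, W=0, U=1) weight 3/224
  (X=2, Z=0, Y=1, W=1, U=0) weight 1/288
  … 15 more
Group by X:
  weight(X=0) = 1/24
  weight(X=1) = 3/16
  weight(X=2) = 1/48
Total weight = 1/24 + 3/16 + 1/48 = 1/4
P(X=0 | obs) = 1/24 / 1/4 = 1/6
P(X=1 | obs) = 3/16 / 1/4 = 3/4
P(X=2 | obs) = 1/48 / 1/4 = 1/12

P(X=0) = 1/6, P(X=1) = 3/4, P(X=2) = 1/12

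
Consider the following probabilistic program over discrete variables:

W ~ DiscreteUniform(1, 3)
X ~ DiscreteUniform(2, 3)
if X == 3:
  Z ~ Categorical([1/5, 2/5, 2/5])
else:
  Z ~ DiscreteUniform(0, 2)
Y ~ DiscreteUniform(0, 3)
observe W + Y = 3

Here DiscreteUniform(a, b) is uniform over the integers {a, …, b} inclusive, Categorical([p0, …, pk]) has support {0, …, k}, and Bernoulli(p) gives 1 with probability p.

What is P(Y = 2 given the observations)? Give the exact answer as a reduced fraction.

Enumerate traces; 18 have nonzero weight after conditioning:
  (W=1, X=2, Z=0, Y=2) weight 1/72
  (W=1, X=2, Z=1, Y=2) weight 1/72
  (W=1, X=2, Z=2, Y=2) weight 1/72
  (W=1, X=3, Z=0, Y=2) weight 1/120
  (W=1, X=3, Z=1, Y=2) weight 1/60
  (W=1, X=3, Z=2, Y=2) weight 1/60
  (W=2, X=2, Z=0, Y=1) weight 1/72
  (W=2, X=2, Z=1, Y=1) weight 1/72
  (W=3, X=2, Z=0, Y=0) weight 1/72
  … 9 more
Group by Y:
  weight(Y=0) = 1/12
  weight(Y=1) = 1/12
  weight(Y=2) = 1/12
Total weight = 1/12 + 1/12 + 1/12 = 1/4
P(Y=0 | obs) = 1/12 / 1/4 = 1/3
P(Y=1 | obs) = 1/12 / 1/4 = 1/3
P(Y=2 | obs) = 1/12 / 1/4 = 1/3

P(Y = 2 | obs) = 1/3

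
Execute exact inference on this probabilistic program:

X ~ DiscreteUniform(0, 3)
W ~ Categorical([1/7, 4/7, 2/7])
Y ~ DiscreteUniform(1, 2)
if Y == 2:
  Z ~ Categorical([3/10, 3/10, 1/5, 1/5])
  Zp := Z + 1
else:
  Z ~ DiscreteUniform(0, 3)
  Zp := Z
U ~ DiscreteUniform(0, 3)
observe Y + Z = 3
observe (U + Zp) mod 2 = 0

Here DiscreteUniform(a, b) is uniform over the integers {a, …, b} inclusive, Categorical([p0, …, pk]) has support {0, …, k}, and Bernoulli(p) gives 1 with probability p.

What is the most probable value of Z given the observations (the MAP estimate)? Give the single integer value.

Enumerate traces; 48 have nonzero weight after conditioning:
  (X=0, W=0, Y=1, Z=2, U=0) weight 1/896
  (X=0, W=0, Y=1, Z=2, U=2) weight 1/896
  (X=0, W=0, Y=2, Z=1, U=0) weight 3/2240
  (X=0, W=0, Y=2, Z=1, U=2) weight 3/2240
  (X=0, W=1, Y=1, Z=2, U=0) weight 1/224
  (X=0, W=1, Y=1, Z=2, U=2) weight 1/224
  (X=0, W=1, Y=2, Z=1, U=0) weight 3/560
  (X=0, W=1, Y=2, Z=1, U=2) weight 3/560
  … 40 more
Group by Z:
  weight(Z=1) = 3/40
  weight(Z=2) = 1/16
Total weight = 3/40 + 1/16 = 11/80
P(Z=1 | obs) = 3/40 / 11/80 = 6/11
P(Z=2 | obs) = 1/16 / 11/80 = 5/11
argmax = 1

argmax_v P(Z = v | obs) = 1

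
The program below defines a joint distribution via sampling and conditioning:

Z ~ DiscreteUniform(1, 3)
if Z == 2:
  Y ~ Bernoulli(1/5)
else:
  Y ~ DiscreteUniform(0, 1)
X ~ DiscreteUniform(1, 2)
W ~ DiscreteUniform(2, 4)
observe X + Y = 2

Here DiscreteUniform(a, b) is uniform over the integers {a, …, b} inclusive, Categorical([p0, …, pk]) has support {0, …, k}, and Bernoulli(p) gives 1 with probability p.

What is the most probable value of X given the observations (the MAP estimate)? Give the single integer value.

Enumerate traces; 18 have nonzero weight after conditioning:
  (Z=1, Y=0, X=2, W=2) weight 1/36
  (Z=1, Y=0, X=2, W=3) weight 1/36
  (Z=1, Y=0, X=2, W=4) weight 1/36
  (Z=1, Y=1, X=1, W=2) weight 1/36
  (Z=1, Y=1, X=1, W=3) weight 1/36
  (Z=1, Y=1, X=1, W=4) weight 1/36
  (Z=2, Y=0, X=2, W=2) weight 2/45
  (Z=2, Y=0, X=2, W=3) weight 2/45
  … 10 more
Group by X:
  weight(X=1) = 1/5
  weight(X=2) = 3/10
Total weight = 1/5 + 3/10 = 1/2
P(X=1 | obs) = 1/5 / 1/2 = 2/5
P(X=2 | obs) = 3/10 / 1/2 = 3/5
argmax = 2

argmax_v P(X = v | obs) = 2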